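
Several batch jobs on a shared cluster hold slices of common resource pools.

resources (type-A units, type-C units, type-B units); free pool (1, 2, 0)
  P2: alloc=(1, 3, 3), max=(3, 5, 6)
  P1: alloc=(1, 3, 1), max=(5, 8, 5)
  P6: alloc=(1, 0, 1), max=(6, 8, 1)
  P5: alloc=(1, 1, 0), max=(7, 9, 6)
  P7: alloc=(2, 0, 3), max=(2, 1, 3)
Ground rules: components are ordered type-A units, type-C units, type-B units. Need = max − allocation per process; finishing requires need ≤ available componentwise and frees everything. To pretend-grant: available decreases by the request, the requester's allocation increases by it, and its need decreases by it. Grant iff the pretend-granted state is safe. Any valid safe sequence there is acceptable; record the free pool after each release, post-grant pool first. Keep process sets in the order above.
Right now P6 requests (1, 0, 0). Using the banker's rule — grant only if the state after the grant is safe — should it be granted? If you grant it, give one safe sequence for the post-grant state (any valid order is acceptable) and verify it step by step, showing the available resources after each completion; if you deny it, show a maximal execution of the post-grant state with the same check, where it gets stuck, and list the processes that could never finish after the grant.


DENY. Granting would leave the state unsafe.
Key observation: no order helps: past P7, P2, the free pool tops out at (3, 5, 6), below what each blocked process needs in type-A units.
Pretend the grant happened; the run P7, P2 goes as far as possible. Check, step by step:
  pool = (0, 2, 0)
  run P7 (needs (0, 1, 0), free (0, 2, 0)); after release of (2, 0, 3) the pool is (2, 2, 3)
  run P2 (needs (2, 2, 3), free (2, 2, 3)); after release of (1, 3, 3) the pool is (3, 5, 6)
  P1 still needs (4, 5, 4) but only (3, 5, 6) is free — short on type-A units
  P6 still needs (4, 8, 0) but only (3, 5, 6) is free — short on type-A units and type-C units
  P5 still needs (6, 8, 6) but only (3, 5, 6) is free — short on type-A units and type-C units
Processes that could never finish after the grant: P1, P6 and P5.


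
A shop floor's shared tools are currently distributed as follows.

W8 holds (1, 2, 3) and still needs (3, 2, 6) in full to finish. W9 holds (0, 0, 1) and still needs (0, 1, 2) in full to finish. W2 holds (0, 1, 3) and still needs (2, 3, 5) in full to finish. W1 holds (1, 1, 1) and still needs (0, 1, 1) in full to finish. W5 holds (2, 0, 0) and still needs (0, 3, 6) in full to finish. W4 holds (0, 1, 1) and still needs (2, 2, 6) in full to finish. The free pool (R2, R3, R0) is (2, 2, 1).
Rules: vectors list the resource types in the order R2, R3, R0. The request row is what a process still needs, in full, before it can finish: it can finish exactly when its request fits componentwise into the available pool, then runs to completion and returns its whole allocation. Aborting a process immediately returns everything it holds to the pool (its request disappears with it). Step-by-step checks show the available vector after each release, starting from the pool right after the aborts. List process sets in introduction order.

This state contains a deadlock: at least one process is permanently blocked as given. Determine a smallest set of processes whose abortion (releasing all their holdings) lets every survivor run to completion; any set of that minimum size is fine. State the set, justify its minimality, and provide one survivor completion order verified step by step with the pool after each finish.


Minimum abort set: W8.
Key observation: before aborting W8, W2 was permanently blocked — no order could ever run it; afterwards it completes at step 2.
Minimality: the empty abort set fails — the state is deadlocked as it stands.
The survivors complete as W1, W2, W9, W4, W5. Walking it through (starting from the post-abort pool):
  pool = (3, 4, 4)
  run W1 (needs (0, 1, 1), free (3, 4, 4)); after release of (1, 1, 1) the pool is (4, 5, 5)
  run W2 (needs (2, 3, 5), free (4, 5, 5)); after release of (0, 1, 3) the pool is (4, 6, 8)
  run W9 (needs (0, 1, 2), free (4, 6, 8)); after release of (0, 0, 1) the pool is (4, 6, 9)
  run W4 (needs (2, 2, 6), free (4, 6, 9)); after release of (0, 1, 1) the pool is (4, 7, 10)
  run W5 (needs (0, 3, 6), free (4, 7, 10)); after release of (2, 0, 0) the pool is (6, 7, 10)


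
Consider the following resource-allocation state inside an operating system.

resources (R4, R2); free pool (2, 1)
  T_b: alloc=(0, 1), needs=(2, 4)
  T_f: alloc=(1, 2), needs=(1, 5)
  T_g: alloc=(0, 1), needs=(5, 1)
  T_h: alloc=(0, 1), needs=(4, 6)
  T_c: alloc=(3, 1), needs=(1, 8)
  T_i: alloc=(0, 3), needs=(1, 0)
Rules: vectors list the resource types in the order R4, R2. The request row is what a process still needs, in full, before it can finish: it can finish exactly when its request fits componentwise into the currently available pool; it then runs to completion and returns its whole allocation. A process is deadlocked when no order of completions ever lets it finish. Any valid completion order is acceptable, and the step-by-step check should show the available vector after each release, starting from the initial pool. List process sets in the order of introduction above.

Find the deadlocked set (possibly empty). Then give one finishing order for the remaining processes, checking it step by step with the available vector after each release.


Deadlocked: T_g, T_h and T_c.
Key observation: after T_i, T_b, T_f the pool peaks at (3, 7), and each blocked process is short somewhere: T_g on R4; T_h on R4; T_c on R2.
A valid finishing order for the others: T_i, T_b, T_f. Step-by-step check:
  pool = (2, 1)
  run T_i (needs (1, 0), free (2, 1)); after release of (0, 3) the pool is (2, 4)
  run T_b (needs (2, 4), free (2, 4)); after release of (0, 1) the pool is (2, 5)
  run T_f (needs (1, 5), free (2, 5)); after release of (1, 2) the pool is (3, 7)
The stuck group stays short no matter what:
  T_g cannot run: need (5, 1) vs free (3, 7) (insufficient R4)
  T_h cannot run: need (4, 6) vs free (3, 7) (insufficient R4)
  T_c cannot run: need (1, 8) vs free (3, 7) (insufficient R2)


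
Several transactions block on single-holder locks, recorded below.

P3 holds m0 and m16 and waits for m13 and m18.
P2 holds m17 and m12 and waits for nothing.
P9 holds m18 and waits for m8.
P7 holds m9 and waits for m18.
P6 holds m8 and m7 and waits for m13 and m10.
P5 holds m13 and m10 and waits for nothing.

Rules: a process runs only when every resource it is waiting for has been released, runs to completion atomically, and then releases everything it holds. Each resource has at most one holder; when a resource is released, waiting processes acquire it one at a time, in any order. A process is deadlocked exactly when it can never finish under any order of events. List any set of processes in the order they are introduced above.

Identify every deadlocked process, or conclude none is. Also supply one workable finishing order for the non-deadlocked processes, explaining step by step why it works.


No process is deadlocked.
Key observation: every chain of waits terminates; starting from the processes that wait on nothing, all the rest unlock in turn.
One completion order for the rest: P2, P5, P6, P9, P7, P3.
Check, step by step:
  P2 waits on nothing -> runs at once and releases m17 and m12
  P5 waits on nothing -> runs at once and releases m13 and m10
  run P6 (all its waits — m13 and m10 — are resolved); releases m8 and m7
  run P9 (all its waits — m8 — are resolved); releases m18
  run P7 (all its waits — m18 — are resolved); releases m9
  run P3 (all its waits — m13 and m18 — are resolved); releases m0 and m16


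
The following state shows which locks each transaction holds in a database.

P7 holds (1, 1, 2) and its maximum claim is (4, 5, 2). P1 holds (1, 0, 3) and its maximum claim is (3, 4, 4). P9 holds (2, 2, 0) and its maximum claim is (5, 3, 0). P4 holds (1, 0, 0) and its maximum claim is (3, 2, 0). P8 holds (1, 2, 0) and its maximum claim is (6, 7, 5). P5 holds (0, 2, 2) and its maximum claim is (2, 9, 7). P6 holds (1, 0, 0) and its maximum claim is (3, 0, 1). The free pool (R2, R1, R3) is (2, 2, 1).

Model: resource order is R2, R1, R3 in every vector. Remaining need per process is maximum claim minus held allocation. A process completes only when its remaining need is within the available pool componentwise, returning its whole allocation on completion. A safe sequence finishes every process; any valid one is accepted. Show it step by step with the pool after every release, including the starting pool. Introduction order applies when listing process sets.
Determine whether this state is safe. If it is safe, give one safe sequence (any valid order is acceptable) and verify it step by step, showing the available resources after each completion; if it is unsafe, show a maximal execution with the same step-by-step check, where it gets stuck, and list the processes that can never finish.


SAFE. One safe sequence: P6, P9, P7, P1, P8, P4, P5.
Key observation: reading the order forward, P6 is the first process whose need (2, 0, 1) meets the free pool (2, 2, 1) exactly on a resource it requests.
Walking it through:
  pool = (2, 2, 1)
  P6: need (2, 0, 1) fits (2, 2, 1); releases (1, 0, 0), pool now (3, 2, 1)
  P9: need (3, 1, 0) fits (3, 2, 1); releases (2, 2, 0), pool now (5, 4, 1)
  P7: need (3, 4, 0) fits (5, 4, 1); releases (1, 1, 2), pool now (6, 5, 3)
  P1: need (2, 4, 1) fits (6, 5, 3); releases (1, 0, 3), pool now (7, 5, 6)
  P8: need (5, 5, 5) fits (7, 5, 6); releases (1, 2, 0), pool now (8, 7, 6)
  P4: need (2, 2, 0) fits (8, 7, 6); releases (1, 0, 0), pool now (9, 7, 6)
  P5: need (2, 7, 5) fits (9, 7, 6); releases (0, 2, 2), pool now (9, 9, 8)


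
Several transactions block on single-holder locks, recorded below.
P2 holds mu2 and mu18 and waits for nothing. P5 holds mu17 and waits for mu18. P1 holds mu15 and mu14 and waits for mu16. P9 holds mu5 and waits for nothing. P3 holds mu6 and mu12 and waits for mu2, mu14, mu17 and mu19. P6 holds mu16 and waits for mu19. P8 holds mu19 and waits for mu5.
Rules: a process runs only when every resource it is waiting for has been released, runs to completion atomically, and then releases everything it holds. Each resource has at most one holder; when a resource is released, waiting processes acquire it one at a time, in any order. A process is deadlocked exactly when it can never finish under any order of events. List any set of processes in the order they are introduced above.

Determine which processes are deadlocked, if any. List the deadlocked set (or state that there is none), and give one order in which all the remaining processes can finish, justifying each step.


The deadlocked set is empty.
Key observation: every chain of waits terminates; starting from the processes that wait on nothing, all the rest unlock in turn.
One completion order for the rest: P9, P2, P8, P5, P6, P1, P3.
Step-by-step check:
  P9 waits on nothing -> runs at once and releases mu5
  P2 waits on nothing -> runs at once and releases mu2 and mu18
  run P8 (all its waits — mu5 — are resolved); releases mu19
  run P5 (all its waits — mu18 — are resolved); releases mu17
  run P6 (all its waits — mu19 — are resolved); releases mu16
  run P1 (all its waits — mu16 — are resolved); releases mu15 and mu14
  run P3 (all its waits — mu2, mu14, mu17 and mu19 — are resolved); releases mu6 and mu12


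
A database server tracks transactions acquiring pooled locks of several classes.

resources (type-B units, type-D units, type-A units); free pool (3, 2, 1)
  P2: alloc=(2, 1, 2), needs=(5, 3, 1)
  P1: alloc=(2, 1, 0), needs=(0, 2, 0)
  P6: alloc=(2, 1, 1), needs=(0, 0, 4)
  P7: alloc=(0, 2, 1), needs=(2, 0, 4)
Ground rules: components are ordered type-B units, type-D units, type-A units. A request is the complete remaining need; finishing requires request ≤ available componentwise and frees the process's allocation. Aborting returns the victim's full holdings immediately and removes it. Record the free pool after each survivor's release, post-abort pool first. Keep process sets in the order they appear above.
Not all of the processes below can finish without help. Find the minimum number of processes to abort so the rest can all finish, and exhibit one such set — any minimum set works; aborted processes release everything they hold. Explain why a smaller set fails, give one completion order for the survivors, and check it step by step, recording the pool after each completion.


Minimum abort set: P6.
Key observation: before aborting P6, P7 was permanently blocked — no order could ever run it; afterwards it completes at step 3.
Why nothing smaller works: aborting no one leaves the state deadlocked as given.
Survivors finish in the order: P1, P2, P7. Verifying each step (pool after the aborts first):
  pool = (5, 3, 2)
  P1: need (0, 2, 0) fits (5, 3, 2); releases (2, 1, 0), pool now (7, 4, 2)
  P2: need (5, 3, 1) fits (7, 4, 2); releases (2, 1, 2), pool now (9, 5, 4)
  P7: need (2, 0, 4) fits (9, 5, 4); releases (0, 2, 1), pool now (9, 7, 5)


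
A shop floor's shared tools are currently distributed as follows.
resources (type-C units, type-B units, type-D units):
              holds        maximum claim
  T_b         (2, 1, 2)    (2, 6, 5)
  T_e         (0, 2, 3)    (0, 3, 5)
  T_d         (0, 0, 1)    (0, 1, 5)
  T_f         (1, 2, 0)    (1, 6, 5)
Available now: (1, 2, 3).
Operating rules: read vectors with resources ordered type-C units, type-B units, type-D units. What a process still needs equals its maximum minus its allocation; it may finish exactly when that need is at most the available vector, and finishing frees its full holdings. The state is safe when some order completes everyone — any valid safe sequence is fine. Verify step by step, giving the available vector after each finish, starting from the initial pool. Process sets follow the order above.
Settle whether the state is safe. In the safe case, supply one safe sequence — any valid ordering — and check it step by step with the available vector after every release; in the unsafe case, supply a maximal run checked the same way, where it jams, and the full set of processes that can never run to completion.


SAFE. One safe sequence: T_e, T_d, T_f, T_b.
Key observation: reading the order forward, T_f is the first process whose need (0, 4, 5) meets the free pool (1, 4, 7) exactly on a resource it requests.
Check, step by step:
  pool = (1, 2, 3)
  T_e needs (0, 1, 2) <= (1, 2, 3) -> finishes; pool += (0, 2, 3) = (1, 4, 6)
  T_d needs (0, 1, 4) <= (1, 4, 6) -> finishes; pool += (0, 0, 1) = (1, 4, 7)
  T_f needs (0, 4, 5) <= (1, 4, 7) -> finishes; pool += (1, 2, 0) = (2, 6, 7)
  T_b needs (0, 5, 3) <= (2, 6, 7) -> finishes; pool += (2, 1, 2) = (4, 7, 9)


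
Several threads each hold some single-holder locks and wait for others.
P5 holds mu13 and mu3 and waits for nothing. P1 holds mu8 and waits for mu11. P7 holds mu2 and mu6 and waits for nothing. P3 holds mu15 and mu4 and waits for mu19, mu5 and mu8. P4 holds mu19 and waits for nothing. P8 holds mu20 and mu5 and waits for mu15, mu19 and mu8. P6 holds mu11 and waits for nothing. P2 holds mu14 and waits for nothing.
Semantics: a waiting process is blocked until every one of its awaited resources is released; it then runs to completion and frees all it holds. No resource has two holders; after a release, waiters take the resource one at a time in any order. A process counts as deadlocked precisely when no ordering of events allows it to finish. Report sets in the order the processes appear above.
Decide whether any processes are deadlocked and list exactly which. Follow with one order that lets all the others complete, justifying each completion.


Deadlocked: P3 and P8.
Key observation: the knot is the closed ring of waits P3 -> P8 -> P3; no other process is dragged down with it.
One completion order for the rest: P2, P7, P6, P1, P4, P5.
Check, step by step:
  P2 waits on nothing -> runs at once and releases mu14
  P7 waits on nothing -> runs at once and releases mu2 and mu6
  P6 waits on nothing -> runs at once and releases mu11
  P1 waits on mu11 — all released -> runs and releases mu8
  P4 waits on nothing -> runs at once and releases mu19
  P5 waits on nothing -> runs at once and releases mu13 and mu3


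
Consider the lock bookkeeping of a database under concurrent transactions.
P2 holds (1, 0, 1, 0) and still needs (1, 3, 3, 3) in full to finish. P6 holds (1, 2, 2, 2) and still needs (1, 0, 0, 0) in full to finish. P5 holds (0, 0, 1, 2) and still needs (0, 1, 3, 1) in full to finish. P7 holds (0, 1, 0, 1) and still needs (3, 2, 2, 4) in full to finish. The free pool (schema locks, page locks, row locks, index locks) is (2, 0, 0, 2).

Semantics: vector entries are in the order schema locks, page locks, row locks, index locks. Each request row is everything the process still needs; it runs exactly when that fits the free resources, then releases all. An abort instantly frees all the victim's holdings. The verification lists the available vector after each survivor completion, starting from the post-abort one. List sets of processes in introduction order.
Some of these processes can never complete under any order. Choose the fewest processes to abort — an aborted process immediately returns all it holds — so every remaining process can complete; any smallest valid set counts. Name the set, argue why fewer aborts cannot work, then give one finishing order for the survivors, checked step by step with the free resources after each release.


Abort P2.
Key observation: P5 was stuck for good until P2 gave back (1, 0, 1, 0); in the order shown it finishes at step 3.
No smaller set exists: with zero aborts the deadlock remains.
One survivor order: P6, P7, P5. Check, step by step (post-abort pool first):
  pool = (3, 0, 1, 2)
  P6: need (1, 0, 0, 0) fits (3, 0, 1, 2); releases (1, 2, 2, 2), pool now (4, 2, 3, 4)
  P7: need (3, 2, 2, 4) fits (4, 2, 3, 4); releases (0, 1, 0, 1), pool now (4, 3, 3, 5)
  P5: need (0, 1, 3, 1) fits (4, 3, 3, 5); releases (0, 0, 1, 2), pool now (4, 3, 4, 7)


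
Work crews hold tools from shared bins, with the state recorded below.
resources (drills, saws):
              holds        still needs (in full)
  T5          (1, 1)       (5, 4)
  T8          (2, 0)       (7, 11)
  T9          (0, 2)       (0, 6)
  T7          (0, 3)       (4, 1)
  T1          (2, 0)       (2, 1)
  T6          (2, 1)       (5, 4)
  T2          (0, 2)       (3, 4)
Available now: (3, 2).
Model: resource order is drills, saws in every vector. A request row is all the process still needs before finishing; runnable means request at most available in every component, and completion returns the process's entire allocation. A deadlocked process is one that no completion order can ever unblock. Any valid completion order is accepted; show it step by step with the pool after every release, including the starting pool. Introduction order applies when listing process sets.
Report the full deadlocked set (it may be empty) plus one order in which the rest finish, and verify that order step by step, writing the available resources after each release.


The deadlocked set is empty.
Key observation: T1 leads a chain of completions in which each release enables another process.
A valid finishing order for the others: T1, T7, T2, T6, T9, T5, T8. Verifying each step:
  pool = (3, 2)
  T1 needs (2, 1) <= (3, 2) -> finishes; pool += (2, 0) = (5, 2)
  T7 needs (4, 1) <= (5, 2) -> finishes; pool += (0, 3) = (5, 5)
  T2 needs (3, 4) <= (5, 5) -> finishes; pool += (0, 2) = (5, 7)
  T6 needs (5, 4) <= (5, 7) -> finishes; pool += (2, 1) = (7, 8)
  T9 needs (0, 6) <= (7, 8) -> finishes; pool += (0, 2) = (7, 10)
  T5 needs (5, 4) <= (7, 10) -> finishes; pool += (1, 1) = (8, 11)
  T8 needs (7, 11) <= (8, 11) -> finishes; pool += (2, 0) = (10, 11)


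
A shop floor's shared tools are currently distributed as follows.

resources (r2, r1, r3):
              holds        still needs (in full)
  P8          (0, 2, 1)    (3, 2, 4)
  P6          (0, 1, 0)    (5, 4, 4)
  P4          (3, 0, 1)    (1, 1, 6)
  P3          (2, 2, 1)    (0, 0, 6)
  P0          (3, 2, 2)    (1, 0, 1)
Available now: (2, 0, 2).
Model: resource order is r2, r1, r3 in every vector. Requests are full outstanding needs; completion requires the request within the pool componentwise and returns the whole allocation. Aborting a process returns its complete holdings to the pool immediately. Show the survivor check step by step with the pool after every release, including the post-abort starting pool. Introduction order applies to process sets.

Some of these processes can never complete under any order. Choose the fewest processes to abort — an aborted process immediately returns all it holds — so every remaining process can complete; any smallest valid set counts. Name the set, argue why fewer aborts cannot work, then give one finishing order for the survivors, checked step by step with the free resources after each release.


Minimum abort set: P4.
Key observation: the deadlocked P3 becomes finishable only because P4 released (3, 0, 1); it completes at step 4 below.
Why nothing smaller works: aborting no one leaves the state deadlocked as given.
Survivors finish in the order: P0, P8, P6, P3. Walking it through (pool after the aborts first):
  pool = (5, 0, 3)
  run P0 (needs (1, 0, 1), free (5, 0, 3)); after release of (3, 2, 2) the pool is (8, 2, 5)
  run P8 (needs (3, 2, 4), free (8, 2, 5)); after release of (0, 2, 1) the pool is (8, 4, 6)
  run P6 (needs (5, 4, 4), free (8, 4, 6)); after release of (0, 1, 0) the pool is (8, 5, 6)
  run P3 (needs (0, 0, 6), free (8, 5, 6)); after release of (2, 2, 1) the pool is (10, 7, 7)


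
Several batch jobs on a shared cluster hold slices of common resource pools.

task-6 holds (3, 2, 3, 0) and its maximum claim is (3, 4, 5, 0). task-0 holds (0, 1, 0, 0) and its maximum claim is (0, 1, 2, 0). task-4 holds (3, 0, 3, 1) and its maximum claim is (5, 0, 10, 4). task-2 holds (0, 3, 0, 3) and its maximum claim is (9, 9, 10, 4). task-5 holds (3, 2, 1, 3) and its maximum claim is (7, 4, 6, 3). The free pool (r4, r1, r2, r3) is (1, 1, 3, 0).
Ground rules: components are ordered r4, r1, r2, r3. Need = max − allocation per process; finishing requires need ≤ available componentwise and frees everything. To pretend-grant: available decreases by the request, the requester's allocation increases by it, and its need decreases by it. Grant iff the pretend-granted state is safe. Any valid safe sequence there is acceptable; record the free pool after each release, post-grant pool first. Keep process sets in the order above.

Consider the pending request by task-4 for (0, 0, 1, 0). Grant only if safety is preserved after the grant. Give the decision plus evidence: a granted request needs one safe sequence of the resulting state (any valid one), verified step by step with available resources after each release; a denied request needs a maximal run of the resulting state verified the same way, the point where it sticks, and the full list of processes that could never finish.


GRANT: granting preserves safety; a valid post-grant sequence is task-0, task-6, task-5, task-4, task-2.
Key observation: even at the reduced pool (1, 1, 2, 0), task-0 fits immediately, so safety survives the grant.
Check on the post-grant state, step by step:
  pool = (1, 1, 2, 0)
  task-0: need (0, 0, 2, 0) fits (1, 1, 2, 0); releases (0, 1, 0, 0), pool now (1, 2, 2, 0)
  task-6: need (0, 2, 2, 0) fits (1, 2, 2, 0); releases (3, 2, 3, 0), pool now (4, 4, 5, 0)
  task-5: need (4, 2, 5, 0) fits (4, 4, 5, 0); releases (3, 2, 1, 3), pool now (7, 6, 6, 3)
  task-4: need (2, 0, 6, 3) fits (7, 6, 6, 3); releases (3, 0, 4, 1), pool now (10, 6, 10, 4)
  task-2: need (9, 6, 10, 1) fits (10, 6, 10, 4); releases (0, 3, 0, 3), pool now (10, 9, 10, 7)


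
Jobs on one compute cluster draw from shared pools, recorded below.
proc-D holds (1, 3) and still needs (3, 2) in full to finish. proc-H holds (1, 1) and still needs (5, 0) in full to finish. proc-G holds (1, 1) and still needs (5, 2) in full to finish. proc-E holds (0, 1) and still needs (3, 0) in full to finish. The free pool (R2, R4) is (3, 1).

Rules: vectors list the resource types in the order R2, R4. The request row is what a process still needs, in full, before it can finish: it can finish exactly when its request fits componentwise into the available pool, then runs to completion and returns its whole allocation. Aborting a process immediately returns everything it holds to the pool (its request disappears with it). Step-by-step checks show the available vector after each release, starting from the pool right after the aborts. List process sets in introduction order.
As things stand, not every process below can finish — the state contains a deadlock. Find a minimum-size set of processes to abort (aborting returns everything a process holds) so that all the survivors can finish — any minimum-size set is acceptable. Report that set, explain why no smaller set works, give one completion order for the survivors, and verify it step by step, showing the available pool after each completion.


The answer: abort proc-G.
Key observation: the returned (1, 1) from proc-G is what brings proc-H — unrunnable before, under any order — into play at step 3.
No smaller set exists: with zero aborts the deadlock remains.
Survivors finish in the order: proc-E, proc-D, proc-H. Check, step by step (pool after the aborts first):
  pool = (4, 2)
  proc-E needs (3, 0) <= (4, 2) -> finishes; pool += (0, 1) = (4, 3)
  proc-D needs (3, 2) <= (4, 3) -> finishes; pool += (1, 3) = (5, 6)
  proc-H needs (5, 0) <= (5, 6) -> finishes; pool += (1, 1) = (6, 7)


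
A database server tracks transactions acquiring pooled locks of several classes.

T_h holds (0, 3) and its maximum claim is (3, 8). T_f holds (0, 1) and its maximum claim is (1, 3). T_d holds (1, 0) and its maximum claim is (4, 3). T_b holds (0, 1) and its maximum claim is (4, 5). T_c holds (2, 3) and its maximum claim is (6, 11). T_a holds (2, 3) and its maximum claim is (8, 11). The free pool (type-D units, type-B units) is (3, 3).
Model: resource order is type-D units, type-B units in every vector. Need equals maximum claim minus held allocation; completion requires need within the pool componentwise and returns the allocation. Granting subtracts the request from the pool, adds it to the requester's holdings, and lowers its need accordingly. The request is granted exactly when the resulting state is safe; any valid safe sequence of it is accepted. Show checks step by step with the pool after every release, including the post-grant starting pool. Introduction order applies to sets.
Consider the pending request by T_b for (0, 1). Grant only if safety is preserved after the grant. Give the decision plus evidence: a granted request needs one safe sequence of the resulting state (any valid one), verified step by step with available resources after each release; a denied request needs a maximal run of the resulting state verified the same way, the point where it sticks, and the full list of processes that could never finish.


GRANT. The post-grant state is safe; one safe sequence: T_f, T_d, T_b, T_h, T_c, T_a.
Key observation: granting shrinks the pool to (3, 2), yet T_f still fits and the chain goes through.
Step-by-step check of the post-grant state:
  pool = (3, 2)
  T_f: need (1, 2) fits (3, 2); releases (0, 1), pool now (3, 3)
  T_d: need (3, 3) fits (3, 3); releases (1, 0), pool now (4, 3)
  T_b: need (4, 3) fits (4, 3); releases (0, 2), pool now (4, 5)
  T_h: need (3, 5) fits (4, 5); releases (0, 3), pool now (4, 8)
  T_c: need (4, 8) fits (4, 8); releases (2, 3), pool now (6, 11)
  T_a: need (6, 8) fits (6, 11); releases (2, 3), pool now (8, 14)


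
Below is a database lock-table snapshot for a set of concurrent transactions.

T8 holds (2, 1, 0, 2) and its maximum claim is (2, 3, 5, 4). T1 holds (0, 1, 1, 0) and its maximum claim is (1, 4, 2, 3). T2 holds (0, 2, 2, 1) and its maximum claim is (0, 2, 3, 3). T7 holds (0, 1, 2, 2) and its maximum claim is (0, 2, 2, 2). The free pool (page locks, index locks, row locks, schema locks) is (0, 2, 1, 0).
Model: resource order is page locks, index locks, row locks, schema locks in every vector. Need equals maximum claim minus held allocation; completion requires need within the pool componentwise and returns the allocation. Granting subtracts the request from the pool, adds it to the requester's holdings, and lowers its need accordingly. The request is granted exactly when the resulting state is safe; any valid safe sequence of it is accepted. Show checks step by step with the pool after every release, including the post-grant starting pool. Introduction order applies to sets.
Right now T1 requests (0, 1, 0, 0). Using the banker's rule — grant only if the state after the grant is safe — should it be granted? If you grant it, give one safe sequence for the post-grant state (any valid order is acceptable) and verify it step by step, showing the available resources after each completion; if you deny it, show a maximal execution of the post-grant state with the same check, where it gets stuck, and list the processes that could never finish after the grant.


GRANT. The post-grant state is safe; one safe sequence: T7, T2, T8, T1.
Key observation: after the grant the pool drops to (0, 1, 1, 0), which still lets T7 finish first and unwind the rest.
Check on the post-grant state, step by step:
  pool = (0, 1, 1, 0)
  T7: need (0, 1, 0, 0) fits (0, 1, 1, 0); releases (0, 1, 2, 2), pool now (0, 2, 3, 2)
  T2: need (0, 0, 1, 2) fits (0, 2, 3, 2); releases (0, 2, 2, 1), pool now (0, 4, 5, 3)
  T8: need (0, 2, 5, 2) fits (0, 4, 5, 3); releases (2, 1, 0, 2), pool now (2, 5, 5, 5)
  T1: need (1, 2, 1, 3) fits (2, 5, 5, 5); releases (0, 2, 1, 0), pool now (2, 7, 6, 5)


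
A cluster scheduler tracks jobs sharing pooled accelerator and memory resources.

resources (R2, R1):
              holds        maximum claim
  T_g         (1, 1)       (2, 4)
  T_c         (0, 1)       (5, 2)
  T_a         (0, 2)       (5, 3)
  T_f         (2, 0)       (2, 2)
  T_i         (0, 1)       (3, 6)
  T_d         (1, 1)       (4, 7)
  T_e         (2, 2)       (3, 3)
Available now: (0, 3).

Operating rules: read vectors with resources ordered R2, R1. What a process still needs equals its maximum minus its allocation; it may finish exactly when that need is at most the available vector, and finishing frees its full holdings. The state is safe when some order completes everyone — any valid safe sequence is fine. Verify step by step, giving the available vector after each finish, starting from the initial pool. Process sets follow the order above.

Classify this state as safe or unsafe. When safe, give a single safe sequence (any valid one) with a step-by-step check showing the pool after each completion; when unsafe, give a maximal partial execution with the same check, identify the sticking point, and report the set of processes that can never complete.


The state is SAFE; one workable sequence: T_f, T_e, T_g, T_d, T_c, T_i, T_a.
Key observation: the first exact fit in this order is T_d — it needs (3, 6) with (5, 6) free, meeting a requested resource to the last unit.
Verifying each step:
  pool = (0, 3)
  T_f needs (0, 2) <= (0, 3) -> finishes; pool += (2, 0) = (2, 3)
  T_e needs (1, 1) <= (2, 3) -> finishes; pool += (2, 2) = (4, 5)
  T_g needs (1, 3) <= (4, 5) -> finishes; pool += (1, 1) = (5, 6)
  T_d needs (3, 6) <= (5, 6) -> finishes; pool += (1, 1) = (6, 7)
  T_c needs (5, 1) <= (6, 7) -> finishes; pool += (0, 1) = (6, 8)
  T_i needs (3, 5) <= (6, 8) -> finishes; pool += (0, 1) = (6, 9)
  T_a needs (5, 1) <= (6, 9) -> finishes; pool += (0, 2) = (6, 11)


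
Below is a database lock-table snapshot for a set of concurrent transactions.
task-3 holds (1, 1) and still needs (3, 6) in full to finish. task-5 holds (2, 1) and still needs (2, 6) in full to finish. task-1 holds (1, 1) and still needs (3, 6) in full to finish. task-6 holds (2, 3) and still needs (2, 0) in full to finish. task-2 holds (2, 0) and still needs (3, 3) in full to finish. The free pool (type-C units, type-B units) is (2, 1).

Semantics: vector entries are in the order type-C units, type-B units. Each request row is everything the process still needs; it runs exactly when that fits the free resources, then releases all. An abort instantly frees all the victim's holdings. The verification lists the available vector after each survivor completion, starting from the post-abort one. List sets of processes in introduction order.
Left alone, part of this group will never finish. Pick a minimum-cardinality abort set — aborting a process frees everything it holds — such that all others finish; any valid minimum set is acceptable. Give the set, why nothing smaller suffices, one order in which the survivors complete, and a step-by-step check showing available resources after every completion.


The answer: abort task-3 and task-5.
Key observation: before aborting task-3 and task-5, task-1 was permanently blocked — no order could ever run it; afterwards it completes at step 2.
Minimality, checking each single-abort alternative: task-3 alone leaves task-5 blocked (short on type-B units); task-5 alone leaves task-3 blocked (short on type-B units); task-1 alone leaves task-3 blocked (short on type-B units); task-6 alone leaves task-3 blocked (short on type-B units); task-2 alone leaves task-3 blocked (short on type-B units).
Survivors finish in the order: task-6, task-1, task-2. Step-by-step check (pool after the aborts first):
  pool = (5, 3)
  run task-6 (needs (2, 0), free (5, 3)); after release of (2, 3) the pool is (7, 6)
  run task-1 (needs (3, 6), free (7, 6)); after release of (1, 1) the pool is (8, 7)
  run task-2 (needs (3, 3), free (8, 7)); after release of (2, 0) the pool is (10, 7)


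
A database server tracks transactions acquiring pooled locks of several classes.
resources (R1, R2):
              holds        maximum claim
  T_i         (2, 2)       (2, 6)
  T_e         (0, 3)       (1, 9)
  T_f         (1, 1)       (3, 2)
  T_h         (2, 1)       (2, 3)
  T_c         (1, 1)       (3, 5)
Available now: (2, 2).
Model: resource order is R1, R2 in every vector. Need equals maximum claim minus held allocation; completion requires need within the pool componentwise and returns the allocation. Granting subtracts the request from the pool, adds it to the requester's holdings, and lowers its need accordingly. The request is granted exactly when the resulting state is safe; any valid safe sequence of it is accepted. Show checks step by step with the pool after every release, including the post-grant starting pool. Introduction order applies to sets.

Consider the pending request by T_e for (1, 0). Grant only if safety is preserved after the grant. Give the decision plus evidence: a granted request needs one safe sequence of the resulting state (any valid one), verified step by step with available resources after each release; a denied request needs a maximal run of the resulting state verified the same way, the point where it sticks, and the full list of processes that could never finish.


GRANT. The post-grant state is safe; one safe sequence: T_h, T_f, T_c, T_i, T_e.
Key observation: even at the reduced pool (1, 2), T_h fits immediately, so safety survives the grant.
Check on the post-grant state, step by step:
  pool = (1, 2)
  run T_h (needs (0, 2), free (1, 2)); after release of (2, 1) the pool is (3, 3)
  run T_f (needs (2, 1), free (3, 3)); after release of (1, 1) the pool is (4, 4)
  run T_c (needs (2, 4), free (4, 4)); after release of (1, 1) the pool is (5, 5)
  run T_i (needs (0, 4), free (5, 5)); after release of (2, 2) the pool is (7, 7)
  run T_e (needs (0, 6), free (7, 7)); after release of (1, 3) the pool is (8, 10)


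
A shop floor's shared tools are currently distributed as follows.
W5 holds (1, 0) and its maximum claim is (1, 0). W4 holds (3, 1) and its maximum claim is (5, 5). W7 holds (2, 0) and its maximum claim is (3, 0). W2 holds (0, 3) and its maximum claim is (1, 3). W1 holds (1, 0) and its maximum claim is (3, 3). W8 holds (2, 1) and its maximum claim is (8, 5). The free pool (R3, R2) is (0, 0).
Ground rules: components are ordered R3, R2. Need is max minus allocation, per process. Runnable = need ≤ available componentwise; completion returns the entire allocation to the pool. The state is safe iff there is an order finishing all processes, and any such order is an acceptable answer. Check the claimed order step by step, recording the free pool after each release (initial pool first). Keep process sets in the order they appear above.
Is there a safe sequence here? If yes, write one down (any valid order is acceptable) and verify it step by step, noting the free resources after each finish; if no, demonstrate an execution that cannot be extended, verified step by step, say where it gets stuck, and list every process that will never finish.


UNSAFE — no complete ordering exists.
Key observation: W5, W2, W7, W1 can finish, but then (4, 3) is all there is, and the blocked group's R2 demands exceed it.
The run W5, W2, W7, W1 cannot be extended any further. Check, step by step:
  pool = (0, 0)
  W5 needs (0, 0) <= (0, 0) -> finishes; pool += (1, 0) = (1, 0)
  W2 needs (1, 0) <= (1, 0) -> finishes; pool += (0, 3) = (1, 3)
  W7 needs (1, 0) <= (1, 3) -> finishes; pool += (2, 0) = (3, 3)
  W1 needs (2, 3) <= (3, 3) -> finishes; pool += (1, 0) = (4, 3)
  W4 cannot run: need (2, 4) vs free (4, 3) (insufficient R2)
  W8 cannot run: need (6, 4) vs free (4, 3) (insufficient R3 and R2)
Processes that can never finish: W4 and W8.


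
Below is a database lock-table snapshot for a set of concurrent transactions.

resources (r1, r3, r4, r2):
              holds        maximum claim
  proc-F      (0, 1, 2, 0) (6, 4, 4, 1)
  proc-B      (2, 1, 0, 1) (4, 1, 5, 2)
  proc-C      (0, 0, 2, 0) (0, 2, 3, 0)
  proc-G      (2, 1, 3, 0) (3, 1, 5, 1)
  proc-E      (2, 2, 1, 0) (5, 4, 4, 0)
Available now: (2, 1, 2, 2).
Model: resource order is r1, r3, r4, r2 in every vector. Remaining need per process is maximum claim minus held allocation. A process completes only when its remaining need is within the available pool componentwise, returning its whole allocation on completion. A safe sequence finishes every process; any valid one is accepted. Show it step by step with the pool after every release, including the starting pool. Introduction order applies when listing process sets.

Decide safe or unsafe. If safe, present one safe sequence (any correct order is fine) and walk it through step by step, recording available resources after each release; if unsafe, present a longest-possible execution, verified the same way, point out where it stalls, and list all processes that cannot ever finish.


The state is SAFE; one workable sequence: proc-G, proc-C, proc-E, proc-F, proc-B.
Key observation: reading the order forward, proc-G is the first process whose need (1, 0, 2, 1) meets the free pool (2, 1, 2, 2) exactly on a resource it requests.
Walking it through:
  pool = (2, 1, 2, 2)
  proc-G: need (1, 0, 2, 1) fits (2, 1, 2, 2); releases (2, 1, 3, 0), pool now (4, 2, 5, 2)
  proc-C: need (0, 2, 1, 0) fits (4, 2, 5, 2); releases (0, 0, 2, 0), pool now (4, 2, 7, 2)
  proc-E: need (3, 2, 3, 0) fits (4, 2, 7, 2); releases (2, 2, 1, 0), pool now (6, 4, 8, 2)
  proc-F: need (6, 3, 2, 1) fits (6, 4, 8, 2); releases (0, 1, 2, 0), pool now (6, 5, 10, 2)
  proc-B: need (2, 0, 5, 1) fits (6, 5, 10, 2); releases (2, 1, 0, 1), pool now (8, 6, 10, 3)


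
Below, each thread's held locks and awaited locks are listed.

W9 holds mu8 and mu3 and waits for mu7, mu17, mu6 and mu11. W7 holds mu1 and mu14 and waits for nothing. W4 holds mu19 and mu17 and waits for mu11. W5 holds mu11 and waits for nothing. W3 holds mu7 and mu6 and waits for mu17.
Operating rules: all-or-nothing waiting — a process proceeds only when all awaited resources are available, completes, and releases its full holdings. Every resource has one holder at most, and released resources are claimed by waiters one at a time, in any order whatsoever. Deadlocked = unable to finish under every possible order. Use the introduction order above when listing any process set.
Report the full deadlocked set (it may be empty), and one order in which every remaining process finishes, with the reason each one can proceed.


Nothing here is deadlocked.
Key observation: all waits point, directly or indirectly, at processes that can finish, so nothing is permanently blocked.
The rest can finish in the order W5, W4, W3, W9, W7.
Verifying each step:
  W5 waits on nothing -> runs at once and releases mu11
  run W4 (all its waits — mu11 — are resolved); releases mu19 and mu17
  run W3 (all its waits — mu17 — are resolved); releases mu7 and mu6
  run W9 (all its waits — mu7, mu17, mu6 and mu11 — are resolved); releases mu8 and mu3
  W7 waits on nothing -> runs at once and releases mu1 and mu14
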